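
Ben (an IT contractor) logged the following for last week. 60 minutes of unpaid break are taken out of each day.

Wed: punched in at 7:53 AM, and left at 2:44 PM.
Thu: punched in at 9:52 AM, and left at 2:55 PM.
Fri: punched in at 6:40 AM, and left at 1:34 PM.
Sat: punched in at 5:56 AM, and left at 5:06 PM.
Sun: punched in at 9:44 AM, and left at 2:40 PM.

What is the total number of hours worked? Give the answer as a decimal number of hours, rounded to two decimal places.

Wed: 7:53 AM–2:44 PM = 6 h 51 min; less 60 min break → 5 h 51 min
Thu: 9:52 AM–2:55 PM = 5 h 3 min; less 60 min break → 4 h 3 min
Fri: 6:40 AM–1:34 PM = 6 h 54 min; less 60 min break → 5 h 54 min
Sat: 5:56 AM–5:06 PM = 11 h 10 min; less 60 min break → 10 h 10 min
Sun: 9:44 AM–2:40 PM = 4 h 56 min; less 60 min break → 3 h 56 min
Total: 5 h 51 min + 4 h 3 min + 5 h 54 min + 10 h 10 min + 3 h 56 min = 29 h 54 min.

29.90 hours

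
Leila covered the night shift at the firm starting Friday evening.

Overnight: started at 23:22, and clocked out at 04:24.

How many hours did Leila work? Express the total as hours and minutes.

Overnight: 23:22 → midnight = 0 h 38 min; midnight → 04:24 = 4 h 24 min; span 5 h 2 min

5 h 2 min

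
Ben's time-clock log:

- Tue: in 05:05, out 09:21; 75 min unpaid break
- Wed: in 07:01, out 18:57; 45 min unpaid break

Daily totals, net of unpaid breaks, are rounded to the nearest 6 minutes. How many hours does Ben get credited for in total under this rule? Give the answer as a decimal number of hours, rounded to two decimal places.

Tue: 05:05–09:21 = 4 h 16 min − 75 min = 3 h 1 min → rounds to 3 h 0 min
Wed: 07:01–18:57 = 11 h 56 min − 45 min = 11 h 11 min → rounds to 11 h 12 min
Total credited: 14 h 12 min.

14.20 hours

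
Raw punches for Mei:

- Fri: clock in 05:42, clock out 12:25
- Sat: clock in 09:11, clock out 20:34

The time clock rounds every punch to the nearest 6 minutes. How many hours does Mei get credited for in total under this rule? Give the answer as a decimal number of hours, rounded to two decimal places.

18.10 hours

Fri: in 05:42→05:42, out 12:25→12:24; 6 h 42 min
Sat: in 09:11→09:12, out 20:34→20:36; 11 h 24 min
Total credited: 18 h 6 min.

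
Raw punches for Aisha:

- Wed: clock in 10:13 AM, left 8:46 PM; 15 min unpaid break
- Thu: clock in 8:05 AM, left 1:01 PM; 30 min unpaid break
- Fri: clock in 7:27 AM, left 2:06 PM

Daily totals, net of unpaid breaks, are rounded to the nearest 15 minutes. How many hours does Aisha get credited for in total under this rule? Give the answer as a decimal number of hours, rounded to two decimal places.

Wed: 10:13 AM–8:46 PM = 10 h 33 min − 15 min = 10 h 18 min → rounds to 10 h 15 min
Thu: 8:05 AM–1:01 PM = 4 h 56 min − 30 min = 4 h 26 min → rounds to 4 h 30 min
Fri: 7:27 AM–2:06 PM = 6 h 39 min → rounds to 6 h 45 min
Total credited: 21 h 30 min.

21.50 hours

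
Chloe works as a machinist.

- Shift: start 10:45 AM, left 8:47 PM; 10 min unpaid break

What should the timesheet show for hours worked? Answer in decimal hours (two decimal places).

Shift: 10:45 AM–8:47 PM = 10 h 2 min; less 10 min break → 9 h 52 min

9.87 hours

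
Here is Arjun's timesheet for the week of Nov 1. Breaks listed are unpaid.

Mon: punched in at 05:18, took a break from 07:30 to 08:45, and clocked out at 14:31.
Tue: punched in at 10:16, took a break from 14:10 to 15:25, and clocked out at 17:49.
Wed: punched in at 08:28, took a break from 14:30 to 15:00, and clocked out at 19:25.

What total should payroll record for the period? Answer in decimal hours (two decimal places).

24.72 hours

Mon: 05:18–14:31 = 9 h 13 min; less 75 min break → 7 h 58 min
Tue: 10:16–17:49 = 7 h 33 min; less 75 min break → 6 h 18 min
Wed: 08:28–19:25 = 10 h 57 min; less 30 min break → 10 h 27 min
Total: 7 h 58 min + 6 h 18 min + 10 h 27 min = 24 h 43 min.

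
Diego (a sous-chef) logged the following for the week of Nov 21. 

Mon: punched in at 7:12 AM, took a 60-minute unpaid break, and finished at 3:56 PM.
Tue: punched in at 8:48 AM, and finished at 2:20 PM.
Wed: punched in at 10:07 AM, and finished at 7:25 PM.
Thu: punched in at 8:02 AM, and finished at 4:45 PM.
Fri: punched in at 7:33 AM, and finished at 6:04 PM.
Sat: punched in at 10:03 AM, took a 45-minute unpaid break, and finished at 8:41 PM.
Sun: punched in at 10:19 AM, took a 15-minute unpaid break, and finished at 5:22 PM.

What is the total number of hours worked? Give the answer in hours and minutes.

58 h 29 min

Mon: 7:12 AM–3:56 PM = 8 h 44 min; less 60 min break → 7 h 44 min
Tue: 8:48 AM–2:20 PM = 5 h 32 min
Wed: 10:07 AM–7:25 PM = 9 h 18 min
Thu: 8:02 AM–4:45 PM = 8 h 43 min
Fri: 7:33 AM–6:04 PM = 10 h 31 min
Sat: 10:03 AM–8:41 PM = 10 h 38 min; less 45 min break → 9 h 53 min
Sun: 10:19 AM–5:22 PM = 7 h 3 min; less 15 min break → 6 h 48 min
Total: 7 h 44 min + 5 h 32 min + 9 h 18 min + 8 h 43 min + 10 h 31 min + 9 h 53 min + 6 h 48 min = 58 h 29 min.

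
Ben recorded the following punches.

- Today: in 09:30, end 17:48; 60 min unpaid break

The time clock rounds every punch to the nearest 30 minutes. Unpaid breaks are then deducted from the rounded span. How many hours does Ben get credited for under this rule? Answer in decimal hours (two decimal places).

7.50 hours

Today: in 09:30→09:30, out 17:48→18:00; 8 h 30 min − 60 min = 7 h 30 min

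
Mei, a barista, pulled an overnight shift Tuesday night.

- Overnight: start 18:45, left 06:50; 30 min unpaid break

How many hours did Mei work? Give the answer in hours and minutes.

Overnight: 18:45 → midnight = 5 h 15 min; midnight → 06:50 = 6 h 50 min; span 12 h 5 min; less 30 min break → 11 h 35 min

11 h 35 min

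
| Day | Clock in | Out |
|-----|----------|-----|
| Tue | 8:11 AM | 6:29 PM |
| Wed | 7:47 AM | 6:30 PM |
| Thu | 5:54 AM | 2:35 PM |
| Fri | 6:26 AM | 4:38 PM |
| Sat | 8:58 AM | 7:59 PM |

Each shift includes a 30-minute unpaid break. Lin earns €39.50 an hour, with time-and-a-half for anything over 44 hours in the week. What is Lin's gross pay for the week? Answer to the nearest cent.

Tue: 8:11 AM–6:29 PM = 10 h 18 min; less 30 min break → 9 h 48 min
Wed: 7:47 AM–6:30 PM = 10 h 43 min; less 30 min break → 10 h 13 min
Thu: 5:54 AM–2:35 PM = 8 h 41 min; less 30 min break → 8 h 11 min
Fri: 6:26 AM–4:38 PM = 10 h 12 min; less 30 min break → 9 h 42 min
Sat: 8:58 AM–7:59 PM = 11 h 1 min; less 30 min break → 10 h 31 min
Total worked: 48 h 25 min = 2905 min.
Regular 44 h 0 min = 2640 min at €39.50/h; overtime 4 h 25 min = 265 min at €59.25/h.
Pay = (2640 × €39.50 + 265 × €59.25) ÷ 60 = €1999.69.

€1999.69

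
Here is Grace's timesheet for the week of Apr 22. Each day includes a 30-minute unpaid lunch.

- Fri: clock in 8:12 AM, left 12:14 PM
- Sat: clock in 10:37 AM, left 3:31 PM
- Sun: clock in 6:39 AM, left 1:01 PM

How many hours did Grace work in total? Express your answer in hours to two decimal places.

Fri: 8:12 AM–12:14 PM = 4 h 2 min; less 30 min break → 3 h 32 min
Sat: 10:37 AM–3:31 PM = 4 h 54 min; less 30 min break → 4 h 24 min
Sun: 6:39 AM–1:01 PM = 6 h 22 min; less 30 min break → 5 h 52 min
Total: 3 h 32 min + 4 h 24 min + 5 h 52 min = 13 h 48 min.

13.80 hours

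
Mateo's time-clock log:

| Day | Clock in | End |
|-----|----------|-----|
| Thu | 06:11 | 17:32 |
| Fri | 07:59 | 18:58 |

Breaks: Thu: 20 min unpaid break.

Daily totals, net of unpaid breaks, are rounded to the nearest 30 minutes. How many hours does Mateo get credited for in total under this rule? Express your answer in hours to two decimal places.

22.00 hours

Thu: 06:11–17:32 = 11 h 21 min − 20 min = 11 h 1 min → rounds to 11 h 0 min
Fri: 07:59–18:58 = 10 h 59 min → rounds to 11 h 0 min
Total credited: 22 h 0 min.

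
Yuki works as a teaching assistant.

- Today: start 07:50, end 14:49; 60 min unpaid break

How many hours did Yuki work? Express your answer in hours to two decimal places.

5.98 hours

Today: 07:50–14:49 = 6 h 59 min; less 60 min break → 5 h 59 min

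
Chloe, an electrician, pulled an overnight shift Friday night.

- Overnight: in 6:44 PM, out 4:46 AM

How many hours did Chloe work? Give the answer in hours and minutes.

Overnight: 6:44 PM → midnight = 5 h 16 min; midnight → 4:46 AM = 4 h 46 min; span 10 h 2 min

10 h 2 min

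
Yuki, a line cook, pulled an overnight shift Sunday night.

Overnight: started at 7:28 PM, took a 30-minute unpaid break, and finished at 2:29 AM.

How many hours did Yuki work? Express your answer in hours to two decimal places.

Overnight: 7:28 PM → midnight = 4 h 32 min; midnight → 2:29 AM = 2 h 29 min; span 7 h 1 min; less 30 min break → 6 h 31 min

6.52 hours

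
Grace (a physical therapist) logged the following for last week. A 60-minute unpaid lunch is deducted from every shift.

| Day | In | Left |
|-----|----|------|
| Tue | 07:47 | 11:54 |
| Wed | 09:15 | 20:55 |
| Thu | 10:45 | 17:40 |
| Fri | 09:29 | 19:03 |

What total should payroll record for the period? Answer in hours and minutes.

28 h 16 min

Tue: 07:47–11:54 = 4 h 7 min; less 60 min break → 3 h 7 min
Wed: 09:15–20:55 = 11 h 40 min; less 60 min break → 10 h 40 min
Thu: 10:45–17:40 = 6 h 55 min; less 60 min break → 5 h 55 min
Fri: 09:29–19:03 = 9 h 34 min; less 60 min break → 8 h 34 min
Total: 3 h 7 min + 10 h 40 min + 5 h 55 min + 8 h 34 min = 28 h 16 min.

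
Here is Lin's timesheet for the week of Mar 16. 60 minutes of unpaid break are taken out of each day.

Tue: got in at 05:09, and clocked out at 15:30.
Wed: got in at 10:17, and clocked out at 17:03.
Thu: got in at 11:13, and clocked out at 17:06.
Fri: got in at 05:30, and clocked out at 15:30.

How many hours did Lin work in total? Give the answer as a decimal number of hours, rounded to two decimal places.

Tue: 05:09–15:30 = 10 h 21 min; less 60 min break → 9 h 21 min
Wed: 10:17–17:03 = 6 h 46 min; less 60 min break → 5 h 46 min
Thu: 11:13–17:06 = 5 h 53 min; less 60 min break → 4 h 53 min
Fri: 05:30–15:30 = 10 h 0 min; less 60 min break → 9 h 0 min
Total: 9 h 21 min + 5 h 46 min + 4 h 53 min + 9 h 0 min = 29 h 0 min.

29.00 hours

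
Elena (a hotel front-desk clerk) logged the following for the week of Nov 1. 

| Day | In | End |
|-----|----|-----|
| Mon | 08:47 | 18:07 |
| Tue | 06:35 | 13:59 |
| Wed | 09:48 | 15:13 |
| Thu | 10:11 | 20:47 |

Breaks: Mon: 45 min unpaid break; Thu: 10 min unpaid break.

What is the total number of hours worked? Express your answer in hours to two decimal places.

31.83 hours

Mon: 08:47–18:07 = 9 h 20 min; less 45 min break → 8 h 35 min
Tue: 06:35–13:59 = 7 h 24 min
Wed: 09:48–15:13 = 5 h 25 min
Thu: 10:11–20:47 = 10 h 36 min; less 10 min break → 10 h 26 min
Total: 8 h 35 min + 7 h 24 min + 5 h 25 min + 10 h 26 min = 31 h 50 min.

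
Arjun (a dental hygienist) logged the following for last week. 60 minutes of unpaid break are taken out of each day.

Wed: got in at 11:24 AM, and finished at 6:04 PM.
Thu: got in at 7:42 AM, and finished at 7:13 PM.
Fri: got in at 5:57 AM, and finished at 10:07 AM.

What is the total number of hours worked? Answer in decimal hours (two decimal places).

19.35 hours

Wed: 11:24 AM–6:04 PM = 6 h 40 min; less 60 min break → 5 h 40 min
Thu: 7:42 AM–7:13 PM = 11 h 31 min; less 60 min break → 10 h 31 min
Fri: 5:57 AM–10:07 AM = 4 h 10 min; less 60 min break → 3 h 10 min
Total: 5 h 40 min + 10 h 31 min + 3 h 10 min = 19 h 21 min.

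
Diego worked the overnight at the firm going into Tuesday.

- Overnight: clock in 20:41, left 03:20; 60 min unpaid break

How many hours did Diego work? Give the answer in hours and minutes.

Overnight: 20:41 → midnight = 3 h 19 min; midnight → 03:20 = 3 h 20 min; span 6 h 39 min; less 60 min break → 5 h 39 min

5 h 39 min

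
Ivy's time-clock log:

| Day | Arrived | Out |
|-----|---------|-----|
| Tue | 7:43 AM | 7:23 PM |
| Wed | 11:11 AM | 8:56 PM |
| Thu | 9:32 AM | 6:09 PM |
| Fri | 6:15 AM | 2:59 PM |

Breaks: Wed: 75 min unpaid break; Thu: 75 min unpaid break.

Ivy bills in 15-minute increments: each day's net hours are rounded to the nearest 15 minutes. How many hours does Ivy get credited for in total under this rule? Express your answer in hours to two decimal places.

Tue: 7:43 AM–7:23 PM = 11 h 40 min → rounds to 11 h 45 min
Wed: 11:11 AM–8:56 PM = 9 h 45 min − 75 min = 8 h 30 min → rounds to 8 h 30 min
Thu: 9:32 AM–6:09 PM = 8 h 37 min − 75 min = 7 h 22 min → rounds to 7 h 15 min
Fri: 6:15 AM–2:59 PM = 8 h 44 min → rounds to 8 h 45 min
Total credited: 36 h 15 min.

36.25 hours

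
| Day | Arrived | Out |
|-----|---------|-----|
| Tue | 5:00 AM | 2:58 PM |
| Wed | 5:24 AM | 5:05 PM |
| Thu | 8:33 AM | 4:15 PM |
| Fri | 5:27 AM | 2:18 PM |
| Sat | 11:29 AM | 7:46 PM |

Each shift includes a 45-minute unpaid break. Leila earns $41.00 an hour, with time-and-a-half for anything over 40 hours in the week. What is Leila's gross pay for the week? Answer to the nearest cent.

$1808.10

Tue: 5:00 AM–2:58 PM = 9 h 58 min; less 45 min break → 9 h 13 min
Wed: 5:24 AM–5:05 PM = 11 h 41 min; less 45 min break → 10 h 56 min
Thu: 8:33 AM–4:15 PM = 7 h 42 min; less 45 min break → 6 h 57 min
Fri: 5:27 AM–2:18 PM = 8 h 51 min; less 45 min break → 8 h 6 min
Sat: 11:29 AM–7:46 PM = 8 h 17 min; less 45 min break → 7 h 32 min
Total worked: 42 h 44 min = 2564 min.
Regular 40 h 0 min = 2400 min at $41.00/h; overtime 2 h 44 min = 164 min at $61.50/h.
Pay = (2400 × $41.00 + 164 × $61.50) ÷ 60 = $1808.10.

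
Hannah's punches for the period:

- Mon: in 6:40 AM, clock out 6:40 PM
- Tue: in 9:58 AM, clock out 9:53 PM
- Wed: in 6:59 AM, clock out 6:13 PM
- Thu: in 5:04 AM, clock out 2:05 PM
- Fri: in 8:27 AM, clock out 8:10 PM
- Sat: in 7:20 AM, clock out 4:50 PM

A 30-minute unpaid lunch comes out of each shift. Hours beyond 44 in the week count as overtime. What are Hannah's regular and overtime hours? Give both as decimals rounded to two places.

Mon: 6:40 AM–6:40 PM = 12 h 0 min; less 30 min break → 11 h 30 min
Tue: 9:58 AM–9:53 PM = 11 h 55 min; less 30 min break → 11 h 25 min
Wed: 6:59 AM–6:13 PM = 11 h 14 min; less 30 min break → 10 h 44 min
Thu: 5:04 AM–2:05 PM = 9 h 1 min; less 30 min break → 8 h 31 min
Fri: 8:27 AM–8:10 PM = 11 h 43 min; less 30 min break → 11 h 13 min
Sat: 7:20 AM–4:50 PM = 9 h 30 min; less 30 min break → 9 h 0 min
Total worked: 62 h 23 min = 62.38 h.
Threshold 44 h → overtime 18 h 23 min, regular 44 h 0 min.

Regular 44.00 hours, overtime 18.38 hours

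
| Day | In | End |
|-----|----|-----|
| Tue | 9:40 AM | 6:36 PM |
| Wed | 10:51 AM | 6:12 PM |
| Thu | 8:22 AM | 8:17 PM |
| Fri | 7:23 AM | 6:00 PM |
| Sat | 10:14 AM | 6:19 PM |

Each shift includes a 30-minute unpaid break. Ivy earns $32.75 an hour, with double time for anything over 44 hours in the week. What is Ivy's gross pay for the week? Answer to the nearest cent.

$1467.20

Tue: 9:40 AM–6:36 PM = 8 h 56 min; less 30 min break → 8 h 26 min
Wed: 10:51 AM–6:12 PM = 7 h 21 min; less 30 min break → 6 h 51 min
Thu: 8:22 AM–8:17 PM = 11 h 55 min; less 30 min break → 11 h 25 min
Fri: 7:23 AM–6:00 PM = 10 h 37 min; less 30 min break → 10 h 7 min
Sat: 10:14 AM–6:19 PM = 8 h 5 min; less 30 min break → 7 h 35 min
Total worked: 44 h 24 min = 2664 min.
Regular 44 h 0 min = 2640 min at $32.75/h; overtime 0 h 24 min = 24 min at $65.50/h.
Pay = (2640 × $32.75 + 24 × $65.50) ÷ 60 = $1467.20.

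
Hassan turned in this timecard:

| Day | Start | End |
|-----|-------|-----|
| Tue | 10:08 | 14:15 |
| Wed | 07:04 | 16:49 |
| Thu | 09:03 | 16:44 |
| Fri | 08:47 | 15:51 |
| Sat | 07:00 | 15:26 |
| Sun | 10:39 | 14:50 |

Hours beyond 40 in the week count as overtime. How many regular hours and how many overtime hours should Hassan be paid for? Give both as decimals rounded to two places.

Tue: 10:08–14:15 = 4 h 7 min
Wed: 07:04–16:49 = 9 h 45 min
Thu: 09:03–16:44 = 7 h 41 min
Fri: 08:47–15:51 = 7 h 4 min
Sat: 07:00–15:26 = 8 h 26 min
Sun: 10:39–14:50 = 4 h 11 min
Total worked: 41 h 14 min = 41.23 h.
Threshold 40 h → overtime 1 h 14 min, regular 40 h 0 min.

Regular 40.00 hours, overtime 1.23 hours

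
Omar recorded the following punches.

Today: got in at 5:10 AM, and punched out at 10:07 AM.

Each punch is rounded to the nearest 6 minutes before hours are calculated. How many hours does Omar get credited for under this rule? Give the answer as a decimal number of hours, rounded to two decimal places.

4.90 hours

Today: in 5:10 AM→5:12 AM, out 10:07 AM→10:06 AM; 4 h 54 min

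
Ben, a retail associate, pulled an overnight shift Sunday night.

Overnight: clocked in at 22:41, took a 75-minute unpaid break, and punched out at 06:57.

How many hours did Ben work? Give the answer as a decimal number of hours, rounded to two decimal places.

Overnight: 22:41 → midnight = 1 h 19 min; midnight → 06:57 = 6 h 57 min; span 8 h 16 min; less 75 min break → 7 h 1 min

7.02 hours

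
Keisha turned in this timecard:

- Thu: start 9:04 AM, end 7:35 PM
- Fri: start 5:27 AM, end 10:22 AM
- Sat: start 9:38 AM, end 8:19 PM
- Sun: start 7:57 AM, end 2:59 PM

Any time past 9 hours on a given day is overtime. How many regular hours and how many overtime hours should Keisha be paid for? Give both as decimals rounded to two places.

Regular 29.95 hours, overtime 3.20 hours

Thu: 9:04 AM–7:35 PM = 10 h 31 min
Fri: 5:27 AM–10:22 AM = 4 h 55 min
Sat: 9:38 AM–8:19 PM = 10 h 41 min
Sun: 7:57 AM–2:59 PM = 7 h 2 min
Thu reg 9 h 0 min / OT 1 h 31 min; Fri reg 4 h 55 min / OT 0 h 0 min; Sat reg 9 h 0 min / OT 1 h 41 min; Sun reg 7 h 2 min / OT 0 h 0 min.
Totals: regular 29 h 57 min, overtime 3 h 12 min.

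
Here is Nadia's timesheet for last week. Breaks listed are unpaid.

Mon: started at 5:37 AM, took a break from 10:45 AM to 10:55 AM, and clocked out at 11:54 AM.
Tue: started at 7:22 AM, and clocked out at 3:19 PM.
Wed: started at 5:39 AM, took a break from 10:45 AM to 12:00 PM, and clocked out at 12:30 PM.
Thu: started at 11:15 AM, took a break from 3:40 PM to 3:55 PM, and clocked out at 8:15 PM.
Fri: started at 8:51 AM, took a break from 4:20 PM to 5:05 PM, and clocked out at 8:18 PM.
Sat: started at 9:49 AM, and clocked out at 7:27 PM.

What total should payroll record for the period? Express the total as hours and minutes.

48 h 45 min

Mon: 5:37 AM–11:54 AM = 6 h 17 min; less 10 min break → 6 h 7 min
Tue: 7:22 AM–3:19 PM = 7 h 57 min
Wed: 5:39 AM–12:30 PM = 6 h 51 min; less 75 min break → 5 h 36 min
Thu: 11:15 AM–8:15 PM = 9 h 0 min; less 15 min break → 8 h 45 min
Fri: 8:51 AM–8:18 PM = 11 h 27 min; less 45 min break → 10 h 42 min
Sat: 9:49 AM–7:27 PM = 9 h 38 min
Total: 6 h 7 min + 7 h 57 min + 5 h 36 min + 8 h 45 min + 10 h 42 min + 9 h 38 min = 48 h 45 min.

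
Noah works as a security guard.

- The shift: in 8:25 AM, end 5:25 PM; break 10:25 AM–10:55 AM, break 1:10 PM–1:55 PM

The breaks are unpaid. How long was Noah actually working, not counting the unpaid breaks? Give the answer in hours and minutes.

The shift: 8:25 AM–5:25 PM = 9 h 0 min; less 75 min break → 7 h 45 min

7 h 45 min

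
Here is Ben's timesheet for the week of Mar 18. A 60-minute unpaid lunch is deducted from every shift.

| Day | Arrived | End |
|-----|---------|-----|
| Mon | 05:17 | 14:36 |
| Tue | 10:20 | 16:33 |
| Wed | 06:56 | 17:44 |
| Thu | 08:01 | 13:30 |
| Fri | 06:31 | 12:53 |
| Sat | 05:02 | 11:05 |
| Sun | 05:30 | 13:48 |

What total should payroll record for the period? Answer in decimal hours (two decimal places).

45.53 hours

Mon: 05:17–14:36 = 9 h 19 min; less 60 min break → 8 h 19 min
Tue: 10:20–16:33 = 6 h 13 min; less 60 min break → 5 h 13 min
Wed: 06:56–17:44 = 10 h 48 min; less 60 min break → 9 h 48 min
Thu: 08:01–13:30 = 5 h 29 min; less 60 min break → 4 h 29 min
Fri: 06:31–12:53 = 6 h 22 min; less 60 min break → 5 h 22 min
Sat: 05:02–11:05 = 6 h 3 min; less 60 min break → 5 h 3 min
Sun: 05:30–13:48 = 8 h 18 min; less 60 min break → 7 h 18 min
Total: 8 h 19 min + 5 h 13 min + 9 h 48 min + 4 h 29 min + 5 h 22 min + 5 h 3 min + 7 h 18 min = 45 h 32 min.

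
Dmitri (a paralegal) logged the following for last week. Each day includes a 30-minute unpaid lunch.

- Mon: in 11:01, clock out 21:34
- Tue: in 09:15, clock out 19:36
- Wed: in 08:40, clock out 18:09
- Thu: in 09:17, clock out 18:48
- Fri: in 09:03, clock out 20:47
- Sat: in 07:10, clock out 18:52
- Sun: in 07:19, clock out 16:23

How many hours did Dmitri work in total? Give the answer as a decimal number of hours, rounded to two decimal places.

68.90 hours

Mon: 11:01–21:34 = 10 h 33 min; less 30 min break → 10 h 3 min
Tue: 09:15–19:36 = 10 h 21 min; less 30 min break → 9 h 51 min
Wed: 08:40–18:09 = 9 h 29 min; less 30 min break → 8 h 59 min
Thu: 09:17–18:48 = 9 h 31 min; less 30 min break → 9 h 1 min
Fri: 09:03–20:47 = 11 h 44 min; less 30 min break → 11 h 14 min
Sat: 07:10–18:52 = 11 h 42 min; less 30 min break → 11 h 12 min
Sun: 07:19–16:23 = 9 h 4 min; less 30 min break → 8 h 34 min
Total: 10 h 3 min + 9 h 51 min + 8 h 59 min + 9 h 1 min + 11 h 14 min + 11 h 12 min + 8 h 34 min = 68 h 54 min.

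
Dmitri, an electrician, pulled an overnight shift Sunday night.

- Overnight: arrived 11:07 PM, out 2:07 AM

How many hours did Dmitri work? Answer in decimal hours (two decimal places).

Overnight: 11:07 PM → midnight = 0 h 53 min; midnight → 2:07 AM = 2 h 7 min; span 3 h 0 min

3.00 hours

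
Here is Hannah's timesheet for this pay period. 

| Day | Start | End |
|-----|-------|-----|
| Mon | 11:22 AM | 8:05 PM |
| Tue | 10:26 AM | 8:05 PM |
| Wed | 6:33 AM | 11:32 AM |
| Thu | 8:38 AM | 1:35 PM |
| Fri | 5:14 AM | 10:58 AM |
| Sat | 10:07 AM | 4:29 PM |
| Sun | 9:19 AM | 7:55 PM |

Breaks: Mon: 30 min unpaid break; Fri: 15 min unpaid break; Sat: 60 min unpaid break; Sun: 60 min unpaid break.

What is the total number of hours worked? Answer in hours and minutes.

Mon: 11:22 AM–8:05 PM = 8 h 43 min; less 30 min break → 8 h 13 min
Tue: 10:26 AM–8:05 PM = 9 h 39 min
Wed: 6:33 AM–11:32 AM = 4 h 59 min
Thu: 8:38 AM–1:35 PM = 4 h 57 min
Fri: 5:14 AM–10:58 AM = 5 h 44 min; less 15 min break → 5 h 29 min
Sat: 10:07 AM–4:29 PM = 6 h 22 min; less 60 min break → 5 h 22 min
Sun: 9:19 AM–7:55 PM = 10 h 36 min; less 60 min break → 9 h 36 min
Total: 8 h 13 min + 9 h 39 min + 4 h 59 min + 4 h 57 min + 5 h 29 min + 5 h 22 min + 9 h 36 min = 48 h 15 min.

48 h 15 min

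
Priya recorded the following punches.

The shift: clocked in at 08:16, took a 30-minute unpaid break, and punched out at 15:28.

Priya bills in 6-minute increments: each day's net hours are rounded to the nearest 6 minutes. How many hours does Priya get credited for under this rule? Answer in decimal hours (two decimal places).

The shift: 08:16–15:28 = 7 h 12 min − 30 min = 6 h 42 min → rounds to 6 h 42 min

6.70 hours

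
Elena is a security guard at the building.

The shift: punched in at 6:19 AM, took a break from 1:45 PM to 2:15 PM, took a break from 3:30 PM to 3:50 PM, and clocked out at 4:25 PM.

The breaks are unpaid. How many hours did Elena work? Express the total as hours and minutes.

The shift: 6:19 AM–4:25 PM = 10 h 6 min; less 50 min break → 9 h 16 min

9 h 16 min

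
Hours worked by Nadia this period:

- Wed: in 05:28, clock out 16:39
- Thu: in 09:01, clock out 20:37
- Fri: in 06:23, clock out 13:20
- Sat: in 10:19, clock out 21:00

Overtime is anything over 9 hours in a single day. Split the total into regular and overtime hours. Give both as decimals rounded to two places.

Regular 33.95 hours, overtime 6.47 hours

Wed: 05:28–16:39 = 11 h 11 min
Thu: 09:01–20:37 = 11 h 36 min
Fri: 06:23–13:20 = 6 h 57 min
Sat: 10:19–21:00 = 10 h 41 min
Wed reg 9 h 0 min / OT 2 h 11 min; Thu reg 9 h 0 min / OT 2 h 36 min; Fri reg 6 h 57 min / OT 0 h 0 min; Sat reg 9 h 0 min / OT 1 h 41 min.
Totals: regular 33 h 57 min, overtime 6 h 28 min.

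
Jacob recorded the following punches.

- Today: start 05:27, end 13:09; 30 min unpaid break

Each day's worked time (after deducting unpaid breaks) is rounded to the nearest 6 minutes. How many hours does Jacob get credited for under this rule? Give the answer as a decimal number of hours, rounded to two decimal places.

7.20 hours

Today: 05:27–13:09 = 7 h 42 min − 30 min = 7 h 12 min → rounds to 7 h 12 min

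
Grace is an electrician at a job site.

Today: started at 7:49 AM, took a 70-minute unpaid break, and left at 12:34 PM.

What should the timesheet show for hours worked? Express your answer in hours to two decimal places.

3.58 hours

Today: 7:49 AM–12:34 PM = 4 h 45 min; less 70 min break → 3 h 35 min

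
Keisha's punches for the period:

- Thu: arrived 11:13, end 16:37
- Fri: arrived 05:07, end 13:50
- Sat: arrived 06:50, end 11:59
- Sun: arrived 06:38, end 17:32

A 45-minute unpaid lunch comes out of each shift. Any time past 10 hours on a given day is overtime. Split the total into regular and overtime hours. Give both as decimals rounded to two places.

Thu: 11:13–16:37 = 5 h 24 min; less 45 min break → 4 h 39 min
Fri: 05:07–13:50 = 8 h 43 min; less 45 min break → 7 h 58 min
Sat: 06:50–11:59 = 5 h 9 min; less 45 min break → 4 h 24 min
Sun: 06:38–17:32 = 10 h 54 min; less 45 min break → 10 h 9 min
Thu reg 4 h 39 min / OT 0 h 0 min; Fri reg 7 h 58 min / OT 0 h 0 min; Sat reg 4 h 24 min / OT 0 h 0 min; Sun reg 10 h 0 min / OT 0 h 9 min.
Totals: regular 27 h 1 min, overtime 0 h 9 min.

Regular 27.02 hours, overtime 0.15 hours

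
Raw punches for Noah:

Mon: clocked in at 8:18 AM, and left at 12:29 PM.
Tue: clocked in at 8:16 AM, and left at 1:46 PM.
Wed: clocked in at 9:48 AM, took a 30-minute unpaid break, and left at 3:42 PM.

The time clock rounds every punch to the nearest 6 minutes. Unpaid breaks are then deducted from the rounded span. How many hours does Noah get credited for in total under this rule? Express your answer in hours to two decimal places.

15.10 hours

Mon: in 8:18 AM→8:18 AM, out 12:29 PM→12:30 PM; 4 h 12 min
Tue: in 8:16 AM→8:18 AM, out 1:46 PM→1:48 PM; 5 h 30 min
Wed: in 9:48 AM→9:48 AM, out 3:42 PM→3:42 PM; 5 h 54 min − 30 min = 5 h 24 min
Total credited: 15 h 6 min.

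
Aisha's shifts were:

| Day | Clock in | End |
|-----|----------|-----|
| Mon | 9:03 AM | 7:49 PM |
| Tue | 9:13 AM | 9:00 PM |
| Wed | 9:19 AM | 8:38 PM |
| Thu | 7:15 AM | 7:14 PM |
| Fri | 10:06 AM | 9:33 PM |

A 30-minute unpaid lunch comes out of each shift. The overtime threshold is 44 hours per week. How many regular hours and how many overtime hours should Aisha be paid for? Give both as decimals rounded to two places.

Mon: 9:03 AM–7:49 PM = 10 h 46 min; less 30 min break → 10 h 16 min
Tue: 9:13 AM–9:00 PM = 11 h 47 min; less 30 min break → 11 h 17 min
Wed: 9:19 AM–8:38 PM = 11 h 19 min; less 30 min break → 10 h 49 min
Thu: 7:15 AM–7:14 PM = 11 h 59 min; less 30 min break → 11 h 29 min
Fri: 10:06 AM–9:33 PM = 11 h 27 min; less 30 min break → 10 h 57 min
Total worked: 54 h 48 min = 54.80 h.
Threshold 44 h → overtime 10 h 48 min, regular 44 h 0 min.

Regular 44.00 hours, overtime 10.80 hours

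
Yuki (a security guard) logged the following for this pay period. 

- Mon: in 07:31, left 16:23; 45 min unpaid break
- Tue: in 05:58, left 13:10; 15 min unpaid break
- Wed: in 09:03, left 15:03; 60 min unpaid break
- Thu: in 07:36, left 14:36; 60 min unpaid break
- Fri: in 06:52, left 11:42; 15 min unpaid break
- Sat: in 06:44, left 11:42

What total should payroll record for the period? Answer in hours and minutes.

35 h 37 min

Mon: 07:31–16:23 = 8 h 52 min; less 45 min break → 8 h 7 min
Tue: 05:58–13:10 = 7 h 12 min; less 15 min break → 6 h 57 min
Wed: 09:03–15:03 = 6 h 0 min; less 60 min break → 5 h 0 min
Thu: 07:36–14:36 = 7 h 0 min; less 60 min break → 6 h 0 min
Fri: 06:52–11:42 = 4 h 50 min; less 15 min break → 4 h 35 min
Sat: 06:44–11:42 = 4 h 58 min
Total: 8 h 7 min + 6 h 57 min + 5 h 0 min + 6 h 0 min + 4 h 35 min + 4 h 58 min = 35 h 37 min.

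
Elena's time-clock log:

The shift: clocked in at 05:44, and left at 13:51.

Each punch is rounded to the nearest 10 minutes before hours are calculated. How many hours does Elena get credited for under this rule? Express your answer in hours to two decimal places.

8.17 hours

The shift: in 05:44→05:40, out 13:51→13:50; 8 h 10 min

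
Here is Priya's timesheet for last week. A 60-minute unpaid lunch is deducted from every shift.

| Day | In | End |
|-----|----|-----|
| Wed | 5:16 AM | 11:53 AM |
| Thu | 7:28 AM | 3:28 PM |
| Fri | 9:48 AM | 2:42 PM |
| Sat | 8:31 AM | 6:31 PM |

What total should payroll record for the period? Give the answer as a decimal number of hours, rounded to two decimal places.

Wed: 5:16 AM–11:53 AM = 6 h 37 min; less 60 min break → 5 h 37 min
Thu: 7:28 AM–3:28 PM = 8 h 0 min; less 60 min break → 7 h 0 min
Fri: 9:48 AM–2:42 PM = 4 h 54 min; less 60 min break → 3 h 54 min
Sat: 8:31 AM–6:31 PM = 10 h 0 min; less 60 min break → 9 h 0 min
Total: 5 h 37 min + 7 h 0 min + 3 h 54 min + 9 h 0 min = 25 h 31 min.

25.52 hours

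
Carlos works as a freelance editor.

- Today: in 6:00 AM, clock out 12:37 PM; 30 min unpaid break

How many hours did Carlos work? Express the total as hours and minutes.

6 h 7 min

Today: 6:00 AM–12:37 PM = 6 h 37 min; less 30 min break → 6 h 7 min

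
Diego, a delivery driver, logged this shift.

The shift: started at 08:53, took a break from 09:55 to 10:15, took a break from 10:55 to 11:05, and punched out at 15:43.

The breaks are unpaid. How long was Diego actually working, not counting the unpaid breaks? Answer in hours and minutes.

6 h 20 min

The shift: 08:53–15:43 = 6 h 50 min; less 30 min break → 6 h 20 min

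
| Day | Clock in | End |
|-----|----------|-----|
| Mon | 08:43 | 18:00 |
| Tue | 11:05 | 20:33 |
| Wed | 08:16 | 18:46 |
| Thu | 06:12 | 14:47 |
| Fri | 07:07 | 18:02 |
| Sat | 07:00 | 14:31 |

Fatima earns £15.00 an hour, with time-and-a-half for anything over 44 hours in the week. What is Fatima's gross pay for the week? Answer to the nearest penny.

£936.00

Mon: 08:43–18:00 = 9 h 17 min
Tue: 11:05–20:33 = 9 h 28 min
Wed: 08:16–18:46 = 10 h 30 min
Thu: 06:12–14:47 = 8 h 35 min
Fri: 07:07–18:02 = 10 h 55 min
Sat: 07:00–14:31 = 7 h 31 min
Total worked: 56 h 16 min = 3376 min.
Regular 44 h 0 min = 2640 min at £15.00/h; overtime 12 h 16 min = 736 min at £22.50/h.
Pay = (2640 × £15.00 + 736 × £22.50) ÷ 60 = £936.00.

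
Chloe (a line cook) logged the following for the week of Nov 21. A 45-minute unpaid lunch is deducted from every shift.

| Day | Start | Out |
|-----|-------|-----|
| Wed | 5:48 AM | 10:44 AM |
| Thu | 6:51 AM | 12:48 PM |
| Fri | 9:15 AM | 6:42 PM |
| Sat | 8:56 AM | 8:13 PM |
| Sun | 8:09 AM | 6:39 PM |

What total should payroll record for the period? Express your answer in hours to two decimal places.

38.37 hours

Wed: 5:48 AM–10:44 AM = 4 h 56 min; less 45 min break → 4 h 11 min
Thu: 6:51 AM–12:48 PM = 5 h 57 min; less 45 min break → 5 h 12 min
Fri: 9:15 AM–6:42 PM = 9 h 27 min; less 45 min break → 8 h 42 min
Sat: 8:56 AM–8:13 PM = 11 h 17 min; less 45 min break → 10 h 32 min
Sun: 8:09 AM–6:39 PM = 10 h 30 min; less 45 min break → 9 h 45 min
Total: 4 h 11 min + 5 h 12 min + 8 h 42 min + 10 h 32 min + 9 h 45 min = 38 h 22 min.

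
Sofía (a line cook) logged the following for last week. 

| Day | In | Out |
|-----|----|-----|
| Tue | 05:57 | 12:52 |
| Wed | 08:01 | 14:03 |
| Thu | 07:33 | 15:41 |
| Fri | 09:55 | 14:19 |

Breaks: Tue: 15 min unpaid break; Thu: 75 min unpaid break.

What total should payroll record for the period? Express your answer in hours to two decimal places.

23.98 hours

Tue: 05:57–12:52 = 6 h 55 min; less 15 min break → 6 h 40 min
Wed: 08:01–14:03 = 6 h 2 min
Thu: 07:33–15:41 = 8 h 8 min; less 75 min break → 6 h 53 min
Fri: 09:55–14:19 = 4 h 24 min
Total: 6 h 40 min + 6 h 2 min + 6 h 53 min + 4 h 24 min = 23 h 59 min.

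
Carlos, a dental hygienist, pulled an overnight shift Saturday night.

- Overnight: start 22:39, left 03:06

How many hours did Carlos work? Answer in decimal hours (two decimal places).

4.45 hours

Overnight: 22:39 → midnight = 1 h 21 min; midnight → 03:06 = 3 h 6 min; span 4 h 27 min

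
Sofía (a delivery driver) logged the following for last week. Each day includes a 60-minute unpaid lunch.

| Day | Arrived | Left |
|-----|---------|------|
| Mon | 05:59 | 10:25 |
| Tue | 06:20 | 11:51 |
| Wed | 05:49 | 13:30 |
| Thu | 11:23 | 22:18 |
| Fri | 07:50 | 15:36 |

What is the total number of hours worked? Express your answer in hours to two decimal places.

31.32 hours

Mon: 05:59–10:25 = 4 h 26 min; less 60 min break → 3 h 26 min
Tue: 06:20–11:51 = 5 h 31 min; less 60 min break → 4 h 31 min
Wed: 05:49–13:30 = 7 h 41 min; less 60 min break → 6 h 41 min
Thu: 11:23–22:18 = 10 h 55 min; less 60 min break → 9 h 55 min
Fri: 07:50–15:36 = 7 h 46 min; less 60 min break → 6 h 46 min
Total: 3 h 26 min + 4 h 31 min + 6 h 41 min + 9 h 55 min + 6 h 46 min = 31 h 19 min.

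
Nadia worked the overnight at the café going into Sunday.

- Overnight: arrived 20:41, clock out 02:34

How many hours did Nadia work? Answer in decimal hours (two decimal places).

5.88 hours

Overnight: 20:41 → midnight = 3 h 19 min; midnight → 02:34 = 2 h 34 min; span 5 h 53 min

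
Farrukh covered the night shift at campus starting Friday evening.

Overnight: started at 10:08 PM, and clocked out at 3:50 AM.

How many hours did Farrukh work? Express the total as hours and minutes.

5 h 42 min

Overnight: 10:08 PM → midnight = 1 h 52 min; midnight → 3:50 AM = 3 h 50 min; span 5 h 42 min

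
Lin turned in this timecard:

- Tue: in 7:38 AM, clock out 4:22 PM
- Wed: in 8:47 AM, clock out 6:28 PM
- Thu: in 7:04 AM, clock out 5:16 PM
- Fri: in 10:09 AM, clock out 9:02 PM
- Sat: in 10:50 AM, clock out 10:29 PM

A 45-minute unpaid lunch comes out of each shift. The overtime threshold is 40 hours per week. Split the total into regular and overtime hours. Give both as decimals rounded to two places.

Regular 40.00 hours, overtime 7.40 hours

Tue: 7:38 AM–4:22 PM = 8 h 44 min; less 45 min break → 7 h 59 min
Wed: 8:47 AM–6:28 PM = 9 h 41 min; less 45 min break → 8 h 56 min
Thu: 7:04 AM–5:16 PM = 10 h 12 min; less 45 min break → 9 h 27 min
Fri: 10:09 AM–9:02 PM = 10 h 53 min; less 45 min break → 10 h 8 min
Sat: 10:50 AM–10:29 PM = 11 h 39 min; less 45 min break → 10 h 54 min
Total worked: 47 h 24 min = 47.40 h.
Threshold 40 h → overtime 7 h 24 min, regular 40 h 0 min.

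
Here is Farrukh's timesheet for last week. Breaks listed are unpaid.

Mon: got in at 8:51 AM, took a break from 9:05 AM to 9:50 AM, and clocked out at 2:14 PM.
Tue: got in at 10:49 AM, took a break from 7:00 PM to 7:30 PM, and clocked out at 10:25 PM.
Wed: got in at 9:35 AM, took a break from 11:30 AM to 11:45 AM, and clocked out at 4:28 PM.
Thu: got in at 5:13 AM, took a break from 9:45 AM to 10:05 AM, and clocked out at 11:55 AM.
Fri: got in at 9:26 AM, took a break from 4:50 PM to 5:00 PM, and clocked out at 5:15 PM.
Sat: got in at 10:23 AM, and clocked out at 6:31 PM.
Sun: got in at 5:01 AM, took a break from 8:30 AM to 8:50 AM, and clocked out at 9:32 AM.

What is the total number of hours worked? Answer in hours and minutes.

48 h 42 min

Mon: 8:51 AM–2:14 PM = 5 h 23 min; less 45 min break → 4 h 38 min
Tue: 10:49 AM–10:25 PM = 11 h 36 min; less 30 min break → 11 h 6 min
Wed: 9:35 AM–4:28 PM = 6 h 53 min; less 15 min break → 6 h 38 min
Thu: 5:13 AM–11:55 AM = 6 h 42 min; less 20 min break → 6 h 22 min
Fri: 9:26 AM–5:15 PM = 7 h 49 min; less 10 min break → 7 h 39 min
Sat: 10:23 AM–6:31 PM = 8 h 8 min
Sun: 5:01 AM–9:32 AM = 4 h 31 min; less 20 min break → 4 h 11 min
Total: 4 h 38 min + 11 h 6 min + 6 h 38 min + 6 h 22 min + 7 h 39 min + 8 h 8 min + 4 h 11 min = 48 h 42 min.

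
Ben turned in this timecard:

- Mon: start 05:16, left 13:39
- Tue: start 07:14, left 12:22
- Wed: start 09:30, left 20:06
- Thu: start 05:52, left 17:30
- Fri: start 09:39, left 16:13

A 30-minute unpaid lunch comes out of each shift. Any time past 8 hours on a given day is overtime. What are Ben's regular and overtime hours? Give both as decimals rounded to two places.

Mon: 05:16–13:39 = 8 h 23 min; less 30 min break → 7 h 53 min
Tue: 07:14–12:22 = 5 h 8 min; less 30 min break → 4 h 38 min
Wed: 09:30–20:06 = 10 h 36 min; less 30 min break → 10 h 6 min
Thu: 05:52–17:30 = 11 h 38 min; less 30 min break → 11 h 8 min
Fri: 09:39–16:13 = 6 h 34 min; less 30 min break → 6 h 4 min
Mon reg 7 h 53 min / OT 0 h 0 min; Tue reg 4 h 38 min / OT 0 h 0 min; Wed reg 8 h 0 min / OT 2 h 6 min; Thu reg 8 h 0 min / OT 3 h 8 min; Fri reg 6 h 4 min / OT 0 h 0 min.
Totals: regular 34 h 35 min, overtime 5 h 14 min.

Regular 34.58 hours, overtime 5.23 hours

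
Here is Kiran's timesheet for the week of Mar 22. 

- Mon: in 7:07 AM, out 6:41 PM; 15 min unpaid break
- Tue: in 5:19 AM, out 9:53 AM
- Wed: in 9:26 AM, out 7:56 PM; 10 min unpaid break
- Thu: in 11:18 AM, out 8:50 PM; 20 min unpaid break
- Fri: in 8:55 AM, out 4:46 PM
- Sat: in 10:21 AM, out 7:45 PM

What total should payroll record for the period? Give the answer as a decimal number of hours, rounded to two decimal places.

Mon: 7:07 AM–6:41 PM = 11 h 34 min; less 15 min break → 11 h 19 min
Tue: 5:19 AM–9:53 AM = 4 h 34 min
Wed: 9:26 AM–7:56 PM = 10 h 30 min; less 10 min break → 10 h 20 min
Thu: 11:18 AM–8:50 PM = 9 h 32 min; less 20 min break → 9 h 12 min
Fri: 8:55 AM–4:46 PM = 7 h 51 min
Sat: 10:21 AM–7:45 PM = 9 h 24 min
Total: 11 h 19 min + 4 h 34 min + 10 h 20 min + 9 h 12 min + 7 h 51 min + 9 h 24 min = 52 h 40 min.

52.67 hours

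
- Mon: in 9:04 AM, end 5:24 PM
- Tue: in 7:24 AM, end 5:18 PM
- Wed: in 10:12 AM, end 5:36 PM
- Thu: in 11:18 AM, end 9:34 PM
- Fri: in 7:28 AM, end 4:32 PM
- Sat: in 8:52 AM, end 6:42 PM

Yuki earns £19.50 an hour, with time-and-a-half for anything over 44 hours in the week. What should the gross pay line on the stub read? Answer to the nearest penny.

Mon: 9:04 AM–5:24 PM = 8 h 20 min
Tue: 7:24 AM–5:18 PM = 9 h 54 min
Wed: 10:12 AM–5:36 PM = 7 h 24 min
Thu: 11:18 AM–9:34 PM = 10 h 16 min
Fri: 7:28 AM–4:32 PM = 9 h 4 min
Sat: 8:52 AM–6:42 PM = 9 h 50 min
Total worked: 54 h 48 min = 3288 min.
Regular 44 h 0 min = 2640 min at £19.50/h; overtime 10 h 48 min = 648 min at £29.25/h.
Pay = (2640 × £19.50 + 648 × £29.25) ÷ 60 = £1173.90.

£1173.90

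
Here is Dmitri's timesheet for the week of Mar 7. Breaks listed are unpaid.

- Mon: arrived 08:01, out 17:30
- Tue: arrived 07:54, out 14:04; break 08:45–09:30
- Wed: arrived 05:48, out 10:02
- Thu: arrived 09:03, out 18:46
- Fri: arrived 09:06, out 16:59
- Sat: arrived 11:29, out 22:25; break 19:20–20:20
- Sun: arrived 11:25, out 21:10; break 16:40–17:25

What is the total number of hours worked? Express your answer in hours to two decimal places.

Mon: 08:01–17:30 = 9 h 29 min
Tue: 07:54–14:04 = 6 h 10 min; less 45 min break → 5 h 25 min
Wed: 05:48–10:02 = 4 h 14 min
Thu: 09:03–18:46 = 9 h 43 min
Fri: 09:06–16:59 = 7 h 53 min
Sat: 11:29–22:25 = 10 h 56 min; less 60 min break → 9 h 56 min
Sun: 11:25–21:10 = 9 h 45 min; less 45 min break → 9 h 0 min
Total: 9 h 29 min + 5 h 25 min + 4 h 14 min + 9 h 43 min + 7 h 53 min + 9 h 56 min + 9 h 0 min = 55 h 40 min.

55.67 hours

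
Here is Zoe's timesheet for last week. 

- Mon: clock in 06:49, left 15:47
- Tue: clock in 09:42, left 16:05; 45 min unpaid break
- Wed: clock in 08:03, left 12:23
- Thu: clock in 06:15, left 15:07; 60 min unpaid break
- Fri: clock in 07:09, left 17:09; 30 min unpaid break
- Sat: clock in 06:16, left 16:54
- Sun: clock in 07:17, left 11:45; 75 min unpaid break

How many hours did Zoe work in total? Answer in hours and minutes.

Mon: 06:49–15:47 = 8 h 58 min
Tue: 09:42–16:05 = 6 h 23 min; less 45 min break → 5 h 38 min
Wed: 08:03–12:23 = 4 h 20 min
Thu: 06:15–15:07 = 8 h 52 min; less 60 min break → 7 h 52 min
Fri: 07:09–17:09 = 10 h 0 min; less 30 min break → 9 h 30 min
Sat: 06:16–16:54 = 10 h 38 min
Sun: 07:17–11:45 = 4 h 28 min; less 75 min break → 3 h 13 min
Total: 8 h 58 min + 5 h 38 min + 4 h 20 min + 7 h 52 min + 9 h 30 min + 10 h 38 min + 3 h 13 min = 50 h 9 min.

50 h 9 min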